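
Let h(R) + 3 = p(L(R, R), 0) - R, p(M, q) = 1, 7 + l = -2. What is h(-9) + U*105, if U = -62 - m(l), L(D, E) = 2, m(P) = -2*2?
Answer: -6083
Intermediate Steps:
l = -9 (l = -7 - 2 = -9)
m(P) = -4
h(R) = -2 - R (h(R) = -3 + (1 - R) = -2 - R)
U = -58 (U = -62 - 1*(-4) = -62 + 4 = -58)
h(-9) + U*105 = (-2 - 1*(-9)) - 58*105 = (-2 + 9) - 6090 = 7 - 6090 = -6083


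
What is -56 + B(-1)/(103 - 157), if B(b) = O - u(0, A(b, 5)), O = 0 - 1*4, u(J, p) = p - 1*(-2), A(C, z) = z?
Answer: -3013/54 ≈ -55.796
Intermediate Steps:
u(J, p) = 2 + p (u(J, p) = p + 2 = 2 + p)
O = -4 (O = 0 - 4 = -4)
B(b) = -11 (B(b) = -4 - (2 + 5) = -4 - 1*7 = -4 - 7 = -11)
-56 + B(-1)/(103 - 157) = -56 - 11/(103 - 157) = -56 - 11/(-54) = -56 - 1/54*(-11) = -56 + 11/54 = -3013/54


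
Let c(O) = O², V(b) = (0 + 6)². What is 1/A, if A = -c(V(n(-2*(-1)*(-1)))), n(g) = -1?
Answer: -1/1296 ≈ -0.00077160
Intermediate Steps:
V(b) = 36 (V(b) = 6² = 36)
A = -1296 (A = -1*36² = -1*1296 = -1296)
1/A = 1/(-1296) = -1/1296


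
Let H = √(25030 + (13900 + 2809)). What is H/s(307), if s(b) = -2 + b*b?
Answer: √41739/94247 ≈ 0.0021677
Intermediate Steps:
s(b) = -2 + b²
H = √41739 (H = √(25030 + 16709) = √41739 ≈ 204.30)
H/s(307) = √41739/(-2 + 307²) = √41739/(-2 + 94249) = √41739/94247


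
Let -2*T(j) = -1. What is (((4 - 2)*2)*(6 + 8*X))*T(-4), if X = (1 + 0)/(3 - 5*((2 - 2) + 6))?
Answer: 308/27 ≈ 11.407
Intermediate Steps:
T(j) = ½ (T(j) = -½*(-1) = ½)
X = -1/27 (X = 1/(3 - 5*(0 + 6)) = 1/(3 - 5*6) = 1/(3 - 30) = 1/(-27) = 1*(-1/27) = -1/27 ≈ -0.037037)
(((4 - 2)*2)*(6 + 8*X))*T(-4) = (((4 - 2)*2)*(6 + 8*(-1/27)))*(½) = ((2*2)*(6 - 8/27))*(½) = (4*(154/27))*(½) = (616/27)*(½) = 308/27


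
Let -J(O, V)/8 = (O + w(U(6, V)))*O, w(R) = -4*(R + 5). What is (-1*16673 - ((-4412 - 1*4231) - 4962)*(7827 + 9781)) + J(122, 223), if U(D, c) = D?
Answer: 239464039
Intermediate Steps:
w(R) = -20 - 4*R (w(R) = -4*(5 + R) = -20 - 4*R)
J(O, V) = -8*O*(-44 + O) (J(O, V) = -8*(O + (-20 - 4*6))*O = -8*(O + (-20 - 24))*O = -8*(O - 44)*O = -8*(-44 + O)*O = -8*O*(-44 + O))
(-1*16673 - ((-4412 - 1*4231) - 4962)*(7827 + 9781)) + J(122, 223) = (-1*16673 - ((-4412 - 1*4231) - 4962)*(7827 + 9781)) + 8*122*(44 - 1*122) = (-16673 - ((-4412 - 4231) - 4962)*17608) + 8*122*(44 - 122) = (-16673 - (-8643 - 4962)*17608) + 8*122*(-78) = (-16673 - (-13605)*17608) - 76128 = (-16673 - 1*(-239556840)) - 76128 = (-16673 + 239556840) - 76128 = 239540167 - 76128 = 239464039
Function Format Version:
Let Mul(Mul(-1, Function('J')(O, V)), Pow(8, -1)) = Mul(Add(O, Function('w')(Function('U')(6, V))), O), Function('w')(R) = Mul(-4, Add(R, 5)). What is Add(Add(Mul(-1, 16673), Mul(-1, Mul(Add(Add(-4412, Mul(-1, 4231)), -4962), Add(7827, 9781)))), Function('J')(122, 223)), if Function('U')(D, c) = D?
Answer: 239464039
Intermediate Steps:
Function('w')(R) = Add(-20, Mul(-4, R)) (Function('w')(R) = Mul(-4, Add(5, R)) = Add(-20, Mul(-4, R)))
Function('J')(O, V) = Mul(-8, O, Add(-44, O)) (Function('J')(O, V) = Mul(-8, Mul(Add(O, Add(-20, Mul(-4, 6))), O)) = Mul(-8, Mul(Add(O, Add(-20, -24)), O)) = Mul(-8, Mul(Add(O, -44), O)) = Mul(-8, Mul(Add(-44, O), O)) = Mul(-8, Mul(O, Add(-44, O))) = Mul(-8, O, Add(-44, O)))
Add(Add(Mul(-1, 16673), Mul(-1, Mul(Add(Add(-4412, Mul(-1, 4231)), -4962), Add(7827, 9781)))), Function('J')(122, 223)) = Add(Add(Mul(-1, 16673), Mul(-1, Mul(Add(Add(-4412, Mul(-1, 4231)), -4962), Add(7827, 9781)))), Mul(8, 122, Add(44, Mul(-1, 122)))) = Add(Add(-16673, Mul(-1, Mul(Add(Add(-4412, -4231), -4962), 17608))), Mul(8, 122, Add(44, -122))) = Add(Add(-16673, Mul(-1, Mul(Add(-8643, -4962), 17608))), Mul(8, 122, -78)) = Add(Add(-16673, Mul(-1, Mul(-13605, 17608))), -76128) = Add(Add(-16673, Mul(-1, -239556840)), -76128) = Add(Add(-16673, 239556840), -76128) = Add(239540167, -76128) = 239464039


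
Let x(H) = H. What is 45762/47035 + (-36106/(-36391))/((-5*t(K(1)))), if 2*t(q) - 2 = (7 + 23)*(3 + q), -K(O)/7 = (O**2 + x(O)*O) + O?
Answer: 89662411708/92086806853 ≈ 0.97367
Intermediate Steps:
K(O) = -14*O**2 - 7*O (K(O) = -7*((O**2 + O*O) + O) = -7*((O**2 + O**2) + O) = -7*(2*O**2 + O) = -7*(O + 2*O**2) = -14*O**2 - 7*O)
t(q) = 46 + 15*q (t(q) = 1 + ((7 + 23)*(3 + q))/2 = 1 + (30*(3 + q))/2 = 1 + (90 + 30*q)/2 = 1 + (45 + 15*q) = 46 + 15*q)
45762/47035 + (-36106/(-36391))/((-5*t(K(1)))) = 45762/47035 + (-36106/(-36391))/((-5*(46 + 15*(-7*1*(1 + 2*1))))) = 45762*(1/47035) + (-36106*(-1/36391))/((-5*(46 + 15*(-7*1*(1 + 2))))) = 45762/47035 + 36106/(36391*((-5*(46 + 15*(-7*1*3))))) = 45762/47035 + 36106/(36391*((-5*(46 + 15*(-21))))) = 45762/47035 + 36106/(36391*((-5*(46 - 315)))) = 45762/47035 + 36106/(36391*((-5*(-269)))) = 45762/47035 + (36106/36391)/1345 = 45762/47035 + (36106/36391)*(1/1345) = 45762/47035 + 36106/48945895 = 89662411708/92086806853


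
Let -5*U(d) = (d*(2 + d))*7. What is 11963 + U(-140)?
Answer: -15085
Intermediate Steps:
U(d) = -7*d*(2 + d)/5 (U(d) = -d*(2 + d)*7/5 = -7*d*(2 + d)/5)
11963 + U(-140) = 11963 - 7/5*(-140)*(2 - 140) = 11963 - 7/5*(-140)*(-138) = 11963 - 27048 = -15085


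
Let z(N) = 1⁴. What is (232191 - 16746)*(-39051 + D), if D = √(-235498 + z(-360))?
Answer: -8413342695 + 215445*I*√235497 ≈ -8.4133e+9 + 1.0455e+8*I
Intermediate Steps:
z(N) = 1
D = I*√235497 (D = √(-235498 + 1) = √(-235497) = I*√235497 ≈ 485.28*I)
(232191 - 16746)*(-39051 + D) = (232191 - 16746)*(-39051 + I*√235497) = 215445*(-39051 + I*√235497) = -8413342695 + 215445*I*√235497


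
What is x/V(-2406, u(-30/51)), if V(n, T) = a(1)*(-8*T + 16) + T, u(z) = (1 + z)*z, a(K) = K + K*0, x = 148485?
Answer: 42912165/5114 ≈ 8391.1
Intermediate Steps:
a(K) = K (a(K) = K + 0 = K)
u(z) = z*(1 + z)
V(n, T) = 16 - 7*T (V(n, T) = 1*(-8*T + 16) + T = 1*(16 - 8*T) + T = (16 - 8*T) + T = 16 - 7*T)
x/V(-2406, u(-30/51)) = 148485/(16 - 7*(-30/51)*(1 - 30/51)) = 148485/(16 - 7*(-30*1/51)*(1 - 30*1/51)) = 148485/(16 - (-70)*(1 - 10/17)/17) = 148485/(16 - (-70)*7/(17*17)) = 148485/(16 - 7*(-70/289)) = 148485/(16 + 490/289) = 148485/(5114/289) = 148485*(289/5114) = 42912165/5114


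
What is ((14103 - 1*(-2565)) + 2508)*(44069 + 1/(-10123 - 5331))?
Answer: 6529833812100/7727 ≈ 8.4507e+8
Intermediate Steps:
((14103 - 1*(-2565)) + 2508)*(44069 + 1/(-10123 - 5331)) = ((14103 + 2565) + 2508)*(44069 + 1/(-15454)) = (16668 + 2508)*(44069 - 1/15454) = 19176*(681042325/15454) = 6529833812100/7727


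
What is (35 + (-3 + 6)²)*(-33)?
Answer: -1452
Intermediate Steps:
(35 + (-3 + 6)²)*(-33) = (35 + 3²)*(-33) = (35 + 9)*(-33) = 44*(-33) = -1452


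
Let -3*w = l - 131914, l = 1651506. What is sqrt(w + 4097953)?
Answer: 7*sqrt(659649)/3 ≈ 1895.1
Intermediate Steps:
w = -1519592/3 (w = -(1651506 - 131914)/3 = -1/3*1519592 = -1519592/3 ≈ -5.0653e+5)
sqrt(w + 4097953) = sqrt(-1519592/3 + 4097953) = sqrt(10774267/3) = 7*sqrt(659649)/3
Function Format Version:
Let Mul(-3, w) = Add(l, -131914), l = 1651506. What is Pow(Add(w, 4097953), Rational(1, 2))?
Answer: Mul(Rational(7, 3), Pow(659649, Rational(1, 2))) ≈ 1895.1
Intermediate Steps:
w = Rational(-1519592, 3) (w = Mul(Rational(-1, 3), Add(1651506, -131914)) = Mul(Rational(-1, 3), 1519592) = Rational(-1519592, 3) ≈ -5.0653e+5)
Pow(Add(w, 4097953), Rational(1, 2)) = Pow(Add(Rational(-1519592, 3), 4097953), Rational(1, 2)) = Pow(Rational(10774267, 3), Rational(1, 2)) = Mul(Rational(7, 3), Pow(659649, Rational(1, 2)))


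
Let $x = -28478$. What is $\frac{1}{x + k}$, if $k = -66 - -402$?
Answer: $- \frac{1}{28142} \approx -3.5534 \cdot 10^{-5}$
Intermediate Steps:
$k = 336$ ($k = -66 + 402 = 336$)
$\frac{1}{x + k} = \frac{1}{-28478 + 336} = \frac{1}{-28142} = - \frac{1}{28142}$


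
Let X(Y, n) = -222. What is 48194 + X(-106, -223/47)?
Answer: 47972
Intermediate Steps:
48194 + X(-106, -223/47) = 48194 - 222 = 47972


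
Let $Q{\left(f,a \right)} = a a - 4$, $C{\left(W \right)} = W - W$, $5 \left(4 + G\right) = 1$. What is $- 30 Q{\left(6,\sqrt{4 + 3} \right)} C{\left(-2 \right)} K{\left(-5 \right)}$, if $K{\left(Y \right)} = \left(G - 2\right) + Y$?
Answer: $0$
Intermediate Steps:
$G = - \frac{19}{5}$ ($G = -4 + \frac{1}{5} \cdot 1 = -4 + \frac{1}{5} = - \frac{19}{5} \approx -3.8$)
$K{\left(Y \right)} = - \frac{29}{5} + Y$ ($K{\left(Y \right)} = \left(- \frac{19}{5} - 2\right) + Y = - \frac{29}{5} + Y$)
$C{\left(W \right)} = 0$
$Q{\left(f,a \right)} = -4 + a^{2}$ ($Q{\left(f,a \right)} = a^{2} - 4 = -4 + a^{2}$)
$- 30 Q{\left(6,\sqrt{4 + 3} \right)} C{\left(-2 \right)} K{\left(-5 \right)} = - 30 \left(-4 + \left(\sqrt{4 + 3}\right)^{2}\right) 0 \left(- \frac{29}{5} - 5\right) = - 30 \left(-4 + \left(\sqrt{7}\right)^{2}\right) 0 \left(- \frac{54}{5}\right) = - 30 \left(-4 + 7\right) 0 \left(- \frac{54}{5}\right) = - 30 \cdot 3 \cdot 0 \left(- \frac{54}{5}\right) = \left(-30\right) 0 \left(- \frac{54}{5}\right) = 0 \left(- \frac{54}{5}\right) = 0$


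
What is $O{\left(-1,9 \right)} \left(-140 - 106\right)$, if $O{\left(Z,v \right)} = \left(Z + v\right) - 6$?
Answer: $-492$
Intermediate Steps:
$O{\left(Z,v \right)} = -6 + Z + v$
$O{\left(-1,9 \right)} \left(-140 - 106\right) = \left(-6 - 1 + 9\right) \left(-140 - 106\right) = 2 \left(-246\right) = -492$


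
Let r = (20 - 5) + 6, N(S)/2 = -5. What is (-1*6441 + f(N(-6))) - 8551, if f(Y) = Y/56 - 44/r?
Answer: -1259519/84 ≈ -14994.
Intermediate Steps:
N(S) = -10 (N(S) = 2*(-5) = -10)
r = 21 (r = 15 + 6 = 21)
f(Y) = -44/21 + Y/56 (f(Y) = Y/56 - 44/21 = -44/21 + Y/56)
(-1*6441 + f(N(-6))) - 8551 = (-1*6441 + (-44/21 + (1/56)*(-10))) - 8551 = (-6441 + (-44/21 - 5/28)) - 8551 = (-6441 - 191/84) - 8551 = -541235/84 - 8551 = -1259519/84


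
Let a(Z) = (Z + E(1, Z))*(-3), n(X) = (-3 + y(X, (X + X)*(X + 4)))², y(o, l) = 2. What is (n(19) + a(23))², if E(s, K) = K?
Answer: 18769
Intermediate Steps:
n(X) = 1 (n(X) = (-3 + 2)² = (-1)² = 1)
a(Z) = -6*Z (a(Z) = (Z + Z)*(-3) = (2*Z)*(-3) = -6*Z)
(n(19) + a(23))² = (1 - 6*23)² = (1 - 138)² = (-137)² = 18769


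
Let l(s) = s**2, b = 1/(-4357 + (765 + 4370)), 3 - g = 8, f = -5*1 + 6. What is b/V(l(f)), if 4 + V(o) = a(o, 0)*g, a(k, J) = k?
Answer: -1/7002 ≈ -0.00014282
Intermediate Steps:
f = 1 (f = -5 + 6 = 1)
g = -5 (g = 3 - 1*8 = 3 - 8 = -5)
b = 1/778 (b = 1/(-4357 + 5135) = 1/778 ≈ 0.0012853)
V(o) = -4 - 5*o (V(o) = -4 + o*(-5) = -4 - 5*o)
b/V(l(f)) = 1/(778*(-4 - 5*1**2)) = 1/(778*(-4 - 5*1)) = 1/(778*(-4 - 5)) = (1/778)/(-9) = (1/778)*(-1/9) = -1/7002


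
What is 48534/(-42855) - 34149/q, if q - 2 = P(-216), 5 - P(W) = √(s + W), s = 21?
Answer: -3418676687/3485540 - 34149*I*√195/244 ≈ -980.82 - 1954.4*I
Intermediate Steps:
P(W) = 5 - √(21 + W)
q = 7 - I*√195 (q = 2 + (5 - √(21 - 216)) = 2 + (5 - √(-195)) = 2 + (5 - I*√195) = 7 - I*√195 ≈ 7.0 - 13.964*I)
48534/(-42855) - 34149/q = 48534/(-42855) - 34149/(7 - I*√195) = 48534*(-1/42855) - 34149/(7 - I*√195) = -16178/14285 - 34149/(7 - I*√195)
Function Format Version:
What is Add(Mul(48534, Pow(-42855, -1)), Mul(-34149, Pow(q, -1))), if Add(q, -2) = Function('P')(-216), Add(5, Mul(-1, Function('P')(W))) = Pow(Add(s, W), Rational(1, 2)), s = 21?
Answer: Add(Rational(-3418676687, 3485540), Mul(Rational(-34149, 244), I, Pow(195, Rational(1, 2)))) ≈ Add(-980.82, Mul(-1954.4, I))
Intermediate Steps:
Function('P')(W) = Add(5, Mul(-1, Pow(Add(21, W), Rational(1, 2))))
q = Add(7, Mul(-1, I, Pow(195, Rational(1, 2)))) (q = Add(2, Add(5, Mul(-1, Pow(Add(21, -216), Rational(1, 2))))) = Add(2, Add(5, Mul(-1, Pow(-195, Rational(1, 2))))) = Add(2, Add(5, Mul(-1, Mul(I, Pow(195, Rational(1, 2)))))) = Add(2, Add(5, Mul(-1, I, Pow(195, Rational(1, 2))))) = Add(7, Mul(-1, I, Pow(195, Rational(1, 2)))) ≈ Add(7.0000, Mul(-13.964, I)))
Add(Mul(48534, Pow(-42855, -1)), Mul(-34149, Pow(q, -1))) = Add(Mul(48534, Pow(-42855, -1)), Mul(-34149, Pow(Add(7, Mul(-1, I, Pow(195, Rational(1, 2)))), -1))) = Add(Mul(48534, Rational(-1, 42855)), Mul(-34149, Pow(Add(7, Mul(-1, I, Pow(195, Rational(1, 2)))), -1))) = Add(Rational(-16178, 14285), Mul(-34149, Pow(Add(7, Mul(-1, I, Pow(195, Rational(1, 2)))), -1)))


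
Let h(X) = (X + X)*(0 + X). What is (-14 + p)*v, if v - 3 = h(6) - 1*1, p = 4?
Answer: -740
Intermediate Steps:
h(X) = 2*X² (h(X) = (2*X)*X = 2*X²)
v = 74 (v = 3 + (2*6² - 1*1) = 3 + (2*36 - 1) = 3 + (72 - 1) = 3 + 71 = 74)
(-14 + p)*v = (-14 + 4)*74 = -10*74 = -740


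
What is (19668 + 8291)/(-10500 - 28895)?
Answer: -27959/39395 ≈ -0.70971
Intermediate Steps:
(19668 + 8291)/(-10500 - 28895) = 27959/(-39395) = 27959*(-1/39395) = -27959/39395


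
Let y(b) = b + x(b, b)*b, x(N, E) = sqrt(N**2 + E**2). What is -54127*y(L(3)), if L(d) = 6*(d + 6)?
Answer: -2922858 - 157834332*sqrt(2) ≈ -2.2613e+8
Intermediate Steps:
x(N, E) = sqrt(E**2 + N**2)
L(d) = 36 + 6*d (L(d) = 6*(6 + d) = 36 + 6*d)
y(b) = b + b*sqrt(2)*sqrt(b**2) (y(b) = b + sqrt(b**2 + b**2)*b = b + sqrt(2*b**2)*b = b + (sqrt(2)*sqrt(b**2))*b = b + b*sqrt(2)*sqrt(b**2))
-54127*y(L(3)) = -54127*(36 + 6*3)*(1 + sqrt(2)*sqrt((36 + 6*3)**2)) = -54127*(36 + 18)*(1 + sqrt(2)*sqrt((36 + 18)**2)) = -2922858*(1 + sqrt(2)*sqrt(54**2)) = -2922858*(1 + sqrt(2)*sqrt(2916)) = -2922858*(1 + sqrt(2)*54) = -2922858*(1 + 54*sqrt(2)) = -54127*(54 + 2916*sqrt(2)) = -2922858 - 157834332*sqrt(2)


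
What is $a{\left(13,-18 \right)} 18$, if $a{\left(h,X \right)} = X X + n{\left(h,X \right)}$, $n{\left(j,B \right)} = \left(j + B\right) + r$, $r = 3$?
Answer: $5796$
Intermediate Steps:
$n{\left(j,B \right)} = 3 + B + j$ ($n{\left(j,B \right)} = \left(j + B\right) + 3 = \left(B + j\right) + 3 = 3 + B + j$)
$a{\left(h,X \right)} = 3 + X + h + X^{2}$ ($a{\left(h,X \right)} = X X + \left(3 + X + h\right) = X^{2} + \left(3 + X + h\right) = 3 + X + h + X^{2}$)
$a{\left(13,-18 \right)} 18 = \left(3 - 18 + 13 + \left(-18\right)^{2}\right) 18 = \left(3 - 18 + 13 + 324\right) 18 = 322 \cdot 18 = 5796$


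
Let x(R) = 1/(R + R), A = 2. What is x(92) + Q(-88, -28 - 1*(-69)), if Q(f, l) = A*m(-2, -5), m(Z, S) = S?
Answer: -1839/184 ≈ -9.9946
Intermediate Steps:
x(R) = 1/(2*R)
Q(f, l) = -10 (Q(f, l) = 2*(-5) = -10)
x(92) + Q(-88, -28 - 1*(-69)) = (½)/92 - 10 = (½)*(1/92) - 10 = 1/184 - 10 = -1839/184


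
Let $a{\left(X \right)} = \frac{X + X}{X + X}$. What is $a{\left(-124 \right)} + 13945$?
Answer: $13946$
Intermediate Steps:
$a{\left(X \right)} = 1$ ($a{\left(X \right)} = \frac{2 X}{2 X} = 2 X \frac{1}{2 X} = 1$)
$a{\left(-124 \right)} + 13945 = 1 + 13945 = 13946$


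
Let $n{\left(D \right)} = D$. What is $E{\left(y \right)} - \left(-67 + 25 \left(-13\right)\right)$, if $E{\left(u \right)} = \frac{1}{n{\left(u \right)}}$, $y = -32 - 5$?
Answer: $\frac{14503}{37} \approx 391.97$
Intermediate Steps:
$y = -37$
$E{\left(u \right)} = \frac{1}{u}$
$E{\left(y \right)} - \left(-67 + 25 \left(-13\right)\right) = \frac{1}{-37} - \left(-67 + 25 \left(-13\right)\right) = - \frac{1}{37} - \left(-67 - 325\right) = - \frac{1}{37} - -392 = - \frac{1}{37} + 392 = \frac{14503}{37}$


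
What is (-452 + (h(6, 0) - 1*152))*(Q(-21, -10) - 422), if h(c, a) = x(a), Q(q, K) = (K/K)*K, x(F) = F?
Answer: 260928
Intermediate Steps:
Q(q, K) = K (Q(q, K) = 1*K = K)
h(c, a) = a
(-452 + (h(6, 0) - 1*152))*(Q(-21, -10) - 422) = (-452 + (0 - 1*152))*(-10 - 422) = (-452 + (0 - 152))*(-432) = (-452 - 152)*(-432) = -604*(-432) = 260928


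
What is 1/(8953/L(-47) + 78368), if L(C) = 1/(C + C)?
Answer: -1/763214 ≈ -1.3102e-6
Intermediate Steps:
L(C) = 1/(2*C)
1/(8953/L(-47) + 78368) = 1/(8953/(((½)/(-47))) + 78368) = 1/(8953/(((½)*(-1/47))) + 78368) = 1/(8953/(-1/94) + 78368) = 1/(8953*(-94) + 78368) = 1/(-841582 + 78368) = 1/(-763214) = -1/763214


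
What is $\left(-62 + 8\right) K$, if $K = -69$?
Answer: $3726$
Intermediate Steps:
$\left(-62 + 8\right) K = \left(-62 + 8\right) \left(-69\right) = \left(-54\right) \left(-69\right) = 3726$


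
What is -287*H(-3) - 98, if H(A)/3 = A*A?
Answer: -7847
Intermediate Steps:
H(A) = 3*A² (H(A) = 3*(A*A) = 3*A²)
-287*H(-3) - 98 = -861*(-3)² - 98 = -861*9 - 98 = -287*27 - 98 = -7749 - 98 = -7847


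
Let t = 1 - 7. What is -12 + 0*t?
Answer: -12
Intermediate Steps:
t = -6
-12 + 0*t = -12 + 0*(-6) = -12 + 0 = -12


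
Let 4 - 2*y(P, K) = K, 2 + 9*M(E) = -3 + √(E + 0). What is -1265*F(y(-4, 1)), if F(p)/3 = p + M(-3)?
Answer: -21505/6 - 1265*I*√3/3 ≈ -3584.2 - 730.35*I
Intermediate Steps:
M(E) = -5/9 + √E/9 (M(E) = -2/9 + (-3 + √(E + 0))/9 = -2/9 + (-3 + √E)/9 = -2/9 + (-⅓ + √E/9) = -5/9 + √E/9)
y(P, K) = 2 - K/2
F(p) = -5/3 + 3*p + I*√3/3 (F(p) = 3*(p + (-5/9 + √(-3)/9)) = 3*(p + (-5/9 + (I*√3)/9)) = 3*(p + (-5/9 + I*√3/9)) = 3*(-5/9 + p + I*√3/9) = -5/3 + 3*p + I*√3/3)
-1265*F(y(-4, 1)) = -1265*(-5/3 + 3*(2 - ½*1) + I*√3/3) = -1265*(-5/3 + 3*(2 - ½) + I*√3/3) = -1265*(-5/3 + 3*(3/2) + I*√3/3) = -1265*(-5/3 + 9/2 + I*√3/3) = -1265*(17/6 + I*√3/3) = -21505/6 - 1265*I*√3/3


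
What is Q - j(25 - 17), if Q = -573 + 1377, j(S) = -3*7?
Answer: 825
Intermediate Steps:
j(S) = -21
Q = 804
Q - j(25 - 17) = 804 - 1*(-21) = 804 + 21 = 825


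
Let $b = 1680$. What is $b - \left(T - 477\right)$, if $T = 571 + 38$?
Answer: $1548$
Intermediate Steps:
$T = 609$
$b - \left(T - 477\right) = 1680 - \left(609 - 477\right) = 1680 - 132 = 1548$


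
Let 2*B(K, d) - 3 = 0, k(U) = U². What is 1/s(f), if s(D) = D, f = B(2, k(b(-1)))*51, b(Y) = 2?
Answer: 2/153 ≈ 0.013072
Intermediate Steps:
B(K, d) = 3/2 (B(K, d) = 3/2 + (½)*0 = 3/2 + 0 = 3/2)
f = 153/2 (f = (3/2)*51 = 153/2 ≈ 76.500)
1/s(f) = 1/(153/2) = 2/153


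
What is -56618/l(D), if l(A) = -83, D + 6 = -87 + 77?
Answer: 56618/83 ≈ 682.14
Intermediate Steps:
D = -16 (D = -6 + (-87 + 77) = -6 - 10 = -16)
-56618/l(D) = -56618/(-83) = -56618*(-1/83) = 56618/83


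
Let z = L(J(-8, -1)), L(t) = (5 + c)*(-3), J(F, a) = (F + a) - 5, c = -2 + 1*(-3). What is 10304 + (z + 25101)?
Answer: 35405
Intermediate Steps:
c = -5 (c = -2 - 3 = -5)
J(F, a) = -5 + F + a
L(t) = 0 (L(t) = (5 - 5)*(-3) = 0*(-3) = 0)
z = 0
10304 + (z + 25101) = 10304 + (0 + 25101) = 10304 + 25101 = 35405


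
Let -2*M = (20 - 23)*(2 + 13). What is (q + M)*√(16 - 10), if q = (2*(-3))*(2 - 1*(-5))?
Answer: -39*√6/2 ≈ -47.765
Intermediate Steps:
q = -42 (q = -6*(2 + 5) = -6*7 = -42)
M = 45/2 (M = -(20 - 23)*(2 + 13)/2 = -(-3)*15/2 = -½*(-45) = 45/2 ≈ 22.500)
(q + M)*√(16 - 10) = (-42 + 45/2)*√(16 - 10) = -39*√6/2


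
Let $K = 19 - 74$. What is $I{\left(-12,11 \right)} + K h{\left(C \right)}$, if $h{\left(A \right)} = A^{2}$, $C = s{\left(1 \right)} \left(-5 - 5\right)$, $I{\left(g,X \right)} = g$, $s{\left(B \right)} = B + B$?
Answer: $-22012$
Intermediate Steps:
$s{\left(B \right)} = 2 B$
$K = -55$ ($K = 19 - 74 = -55$)
$C = -20$ ($C = 2 \cdot 1 \left(-5 - 5\right) = 2 \left(-10\right) = -20$)
$I{\left(-12,11 \right)} + K h{\left(C \right)} = -12 - 55 \left(-20\right)^{2} = -12 - 22000 = -22012$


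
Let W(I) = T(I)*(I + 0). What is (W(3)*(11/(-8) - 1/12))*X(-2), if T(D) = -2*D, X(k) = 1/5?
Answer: 21/4 ≈ 5.2500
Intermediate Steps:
X(k) = 1/5
W(I) = -2*I**2 (W(I) = (-2*I)*(I + 0) = (-2*I)*I = -2*I**2)
(W(3)*(11/(-8) - 1/12))*X(-2) = ((-2*3**2)*(11/(-8) - 1/12))*(1/5) = ((-2*9)*(11*(-1/8) - 1*1/12))*(1/5) = -18*(-11/8 - 1/12)*(1/5) = -18*(-35/24)*(1/5) = (105/4)*(1/5) = 21/4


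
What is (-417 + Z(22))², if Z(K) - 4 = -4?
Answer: 173889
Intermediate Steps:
Z(K) = 0 (Z(K) = 4 - 4 = 0)
(-417 + Z(22))² = (-417 + 0)² = (-417)² = 173889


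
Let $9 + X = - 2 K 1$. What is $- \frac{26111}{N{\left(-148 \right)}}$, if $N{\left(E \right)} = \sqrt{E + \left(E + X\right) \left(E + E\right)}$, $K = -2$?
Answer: $- \frac{26111 \sqrt{11285}}{22570} \approx -122.9$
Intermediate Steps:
$X = -5$ ($X = -9 + \left(-2\right) \left(-2\right) 1 = -9 + 4 \cdot 1 = -9 + 4 = -5$)
$N{\left(E \right)} = \sqrt{E + 2 E \left(-5 + E\right)}$ ($N{\left(E \right)} = \sqrt{E + \left(E - 5\right) \left(E + E\right)} = \sqrt{E + \left(-5 + E\right) 2 E} = \sqrt{E + 2 E \left(-5 + E\right)}$)
$- \frac{26111}{N{\left(-148 \right)}} = - \frac{26111}{\sqrt{- 148 \left(-9 + 2 \left(-148\right)\right)}} = - \frac{26111}{\sqrt{- 148 \left(-9 - 296\right)}} = - \frac{26111}{\sqrt{\left(-148\right) \left(-305\right)}} = - \frac{26111}{\sqrt{45140}} = - \frac{26111}{2 \sqrt{11285}} = - 26111 \frac{\sqrt{11285}}{22570} = - \frac{26111 \sqrt{11285}}{22570}$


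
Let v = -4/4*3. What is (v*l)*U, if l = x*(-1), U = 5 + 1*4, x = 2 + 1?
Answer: 81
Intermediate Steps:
x = 3
v = -3 (v = -4*¼*3 = -1*3 = -3)
U = 9 (U = 5 + 4 = 9)
l = -3 (l = 3*(-1) = -3)
(v*l)*U = -3*(-3)*9 = 9*9 = 81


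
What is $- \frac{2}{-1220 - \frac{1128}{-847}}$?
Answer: $\frac{847}{516106} \approx 0.0016411$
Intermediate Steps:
$- \frac{2}{-1220 - \frac{1128}{-847}} = - \frac{2}{-1220 - - \frac{1128}{847}} = - \frac{2}{-1220 + \frac{1128}{847}} = - \frac{2}{- \frac{1032212}{847}} = \left(-2\right) \left(- \frac{847}{1032212}\right) = \frac{847}{516106}$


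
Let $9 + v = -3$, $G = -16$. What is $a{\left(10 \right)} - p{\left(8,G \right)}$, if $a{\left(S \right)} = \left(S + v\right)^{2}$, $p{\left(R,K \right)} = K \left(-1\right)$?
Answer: $-12$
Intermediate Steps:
$v = -12$ ($v = -9 - 3 = -12$)
$p{\left(R,K \right)} = - K$
$a{\left(S \right)} = \left(-12 + S\right)^{2}$ ($a{\left(S \right)} = \left(S - 12\right)^{2} = \left(-12 + S\right)^{2}$)
$a{\left(10 \right)} - p{\left(8,G \right)} = \left(-12 + 10\right)^{2} - \left(-1\right) \left(-16\right) = \left(-2\right)^{2} - 16 = 4 - 16 = -12$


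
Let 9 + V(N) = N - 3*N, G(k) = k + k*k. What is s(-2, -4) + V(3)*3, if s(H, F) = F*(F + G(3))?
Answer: -77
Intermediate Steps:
G(k) = k + k²
V(N) = -9 - 2*N (V(N) = -9 + (N - 3*N) = -9 - 2*N)
s(H, F) = F*(12 + F) (s(H, F) = F*(F + 3*(1 + 3)) = F*(F + 3*4) = F*(F + 12) = F*(12 + F))
s(-2, -4) + V(3)*3 = -4*(12 - 4) + (-9 - 2*3)*3 = -4*8 + (-9 - 6)*3 = -32 - 15*3 = -32 - 45 = -77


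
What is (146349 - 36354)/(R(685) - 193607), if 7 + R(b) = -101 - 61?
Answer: -36665/64592 ≈ -0.56764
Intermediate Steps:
R(b) = -169 (R(b) = -7 + (-101 - 61) = -7 - 162 = -169)
(146349 - 36354)/(R(685) - 193607) = (146349 - 36354)/(-169 - 193607) = 109995/(-193776) = 109995*(-1/193776) = -36665/64592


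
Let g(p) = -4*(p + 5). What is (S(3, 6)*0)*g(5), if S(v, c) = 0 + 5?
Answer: 0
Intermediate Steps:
g(p) = -20 - 4*p (g(p) = -4*(5 + p) = -20 - 4*p)
S(v, c) = 5
(S(3, 6)*0)*g(5) = (5*0)*(-20 - 4*5) = 0*(-20 - 20) = 0*(-40) = 0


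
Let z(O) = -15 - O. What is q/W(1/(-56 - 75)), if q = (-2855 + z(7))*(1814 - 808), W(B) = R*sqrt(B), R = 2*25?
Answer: 1447131*I*sqrt(131)/25 ≈ 6.6253e+5*I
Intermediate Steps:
R = 50
W(B) = 50*sqrt(B)
q = -2894262 (q = (-2855 + (-15 - 1*7))*(1814 - 808) = (-2855 + (-15 - 7))*1006 = (-2855 - 22)*1006 = -2877*1006 = -2894262)
q/W(1/(-56 - 75)) = -2894262*(-I*sqrt(131)/50) = -(-1447131)*I*sqrt(131)/25 = 1447131*I*sqrt(131)/25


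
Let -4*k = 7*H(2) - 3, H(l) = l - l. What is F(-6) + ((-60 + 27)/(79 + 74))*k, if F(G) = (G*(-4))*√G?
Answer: -11/68 + 24*I*√6 ≈ -0.16176 + 58.788*I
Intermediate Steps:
H(l) = 0
k = ¾ (k = -(7*0 - 3)/4 = -(0 - 3)/4 = -¼*(-3) = ¾ ≈ 0.75000)
F(G) = -4*G^(3/2) (F(G) = (-4*G)*√G = -4*G^(3/2))
F(-6) + ((-60 + 27)/(79 + 74))*k = -(-24)*I*√6 + ((-60 + 27)/(79 + 74))*(¾) = -(-24)*I*√6 - 33/153*(¾) = 24*I*√6 - 33*1/153*(¾) = 24*I*√6 - 11/51*¾ = 24*I*√6 - 11/68 = -11/68 + 24*I*√6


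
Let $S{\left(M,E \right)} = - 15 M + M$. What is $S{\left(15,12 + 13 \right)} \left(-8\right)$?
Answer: $1680$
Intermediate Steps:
$S{\left(M,E \right)} = - 14 M$
$S{\left(15,12 + 13 \right)} \left(-8\right) = \left(-14\right) 15 \left(-8\right) = \left(-210\right) \left(-8\right) = 1680$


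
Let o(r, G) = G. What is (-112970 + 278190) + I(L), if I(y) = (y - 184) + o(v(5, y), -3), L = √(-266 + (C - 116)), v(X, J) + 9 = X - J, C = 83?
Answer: 165033 + I*√299 ≈ 1.6503e+5 + 17.292*I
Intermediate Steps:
v(X, J) = -9 + X - J (v(X, J) = -9 + (X - J) = -9 + X - J)
L = I*√299 (L = √(-266 + (83 - 116)) = √(-266 - 33) = √(-299) = I*√299 ≈ 17.292*I)
I(y) = -187 + y (I(y) = (y - 184) - 3 = (-184 + y) - 3 = -187 + y)
(-112970 + 278190) + I(L) = (-112970 + 278190) + (-187 + I*√299) = 165220 + (-187 + I*√299) = 165033 + I*√299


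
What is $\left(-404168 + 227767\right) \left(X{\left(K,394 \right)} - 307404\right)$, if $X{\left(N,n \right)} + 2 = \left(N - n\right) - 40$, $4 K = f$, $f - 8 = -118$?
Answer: $\frac{108616269735}{2} \approx 5.4308 \cdot 10^{10}$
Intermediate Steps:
$f = -110$ ($f = 8 - 118 = -110$)
$K = - \frac{55}{2}$ ($K = \frac{1}{4} \left(-110\right) = - \frac{55}{2} \approx -27.5$)
$X{\left(N,n \right)} = -42 + N - n$ ($X{\left(N,n \right)} = -2 - \left(40 + n - N\right) = -42 + N - n$)
$\left(-404168 + 227767\right) \left(X{\left(K,394 \right)} - 307404\right) = \left(-404168 + 227767\right) \left(\left(-42 - \frac{55}{2} - 394\right) - 307404\right) = - 176401 \left(\left(-42 - \frac{55}{2} - 394\right) - 307404\right) = - 176401 \left(- \frac{927}{2} - 307404\right) = \left(-176401\right) \left(- \frac{615735}{2}\right) = \frac{108616269735}{2}$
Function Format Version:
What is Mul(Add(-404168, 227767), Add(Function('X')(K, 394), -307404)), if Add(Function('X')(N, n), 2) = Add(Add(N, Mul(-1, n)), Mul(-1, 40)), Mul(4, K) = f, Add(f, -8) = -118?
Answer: Rational(108616269735, 2) ≈ 5.4308e+10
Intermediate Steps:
f = -110 (f = Add(8, -118) = -110)
K = Rational(-55, 2) (K = Mul(Rational(1, 4), -110) = Rational(-55, 2) ≈ -27.500)
Function('X')(N, n) = Add(-42, N, Mul(-1, n)) (Function('X')(N, n) = Add(-2, Add(Add(N, Mul(-1, n)), Mul(-1, 40))) = Add(-2, Add(Add(N, Mul(-1, n)), -40)) = Add(-2, Add(-40, N, Mul(-1, n))) = Add(-42, N, Mul(-1, n)))
Mul(Add(-404168, 227767), Add(Function('X')(K, 394), -307404)) = Mul(Add(-404168, 227767), Add(Add(-42, Rational(-55, 2), Mul(-1, 394)), -307404)) = Mul(-176401, Add(Add(-42, Rational(-55, 2), -394), -307404)) = Mul(-176401, Add(Rational(-927, 2), -307404)) = Mul(-176401, Rational(-615735, 2)) = Rational(108616269735, 2)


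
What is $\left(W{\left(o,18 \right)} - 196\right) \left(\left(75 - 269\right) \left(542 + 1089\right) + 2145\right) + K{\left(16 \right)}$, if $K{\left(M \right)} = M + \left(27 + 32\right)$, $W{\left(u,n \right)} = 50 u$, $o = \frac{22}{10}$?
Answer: $27027209$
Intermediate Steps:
$o = \frac{11}{5}$ ($o = 22 \cdot \frac{1}{10} = \frac{11}{5} \approx 2.2$)
$K{\left(M \right)} = 59 + M$ ($K{\left(M \right)} = M + 59 = 59 + M$)
$\left(W{\left(o,18 \right)} - 196\right) \left(\left(75 - 269\right) \left(542 + 1089\right) + 2145\right) + K{\left(16 \right)} = \left(50 \cdot \frac{11}{5} - 196\right) \left(\left(75 - 269\right) \left(542 + 1089\right) + 2145\right) + \left(59 + 16\right) = \left(110 - 196\right) \left(\left(-194\right) 1631 + 2145\right) + 75 = - 86 \left(-316414 + 2145\right) + 75 = \left(-86\right) \left(-314269\right) + 75 = 27027134 + 75 = 27027209$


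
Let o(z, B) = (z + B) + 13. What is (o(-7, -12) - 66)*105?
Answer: -7560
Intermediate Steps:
o(z, B) = 13 + B + z (o(z, B) = (B + z) + 13 = 13 + B + z)
(o(-7, -12) - 66)*105 = ((13 - 12 - 7) - 66)*105 = (-6 - 66)*105 = -72*105 = -7560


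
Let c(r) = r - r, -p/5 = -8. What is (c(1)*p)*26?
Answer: 0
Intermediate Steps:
p = 40 (p = -5*(-8) = 40)
c(r) = 0
(c(1)*p)*26 = (0*40)*26 = 0*26 = 0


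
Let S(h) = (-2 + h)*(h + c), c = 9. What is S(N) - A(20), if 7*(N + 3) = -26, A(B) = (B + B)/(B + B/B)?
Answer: -3208/147 ≈ -21.823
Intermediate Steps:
A(B) = 2*B/(1 + B) (A(B) = (2*B)/(B + 1) = (2*B)/(1 + B) = 2*B/(1 + B))
N = -47/7 (N = -3 + (⅐)*(-26) = -3 - 26/7 = -47/7 ≈ -6.7143)
S(h) = (-2 + h)*(9 + h) (S(h) = (-2 + h)*(h + 9) = (-2 + h)*(9 + h))
S(N) - A(20) = (-18 + (-47/7)² + 7*(-47/7)) - 2*20/(1 + 20) = (-18 + 2209/49 - 47) - 2*20/21 = -976/49 - 2*20/21 = -976/49 - 1*40/21 = -976/49 - 40/21 = -3208/147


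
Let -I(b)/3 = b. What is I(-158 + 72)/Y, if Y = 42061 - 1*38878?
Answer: 86/1061 ≈ 0.081056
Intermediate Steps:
I(b) = -3*b
Y = 3183 (Y = 42061 - 38878 = 3183)
I(-158 + 72)/Y = -3*(-158 + 72)/3183 = -3*(-86)*(1/3183) = 258*(1/3183) = 86/1061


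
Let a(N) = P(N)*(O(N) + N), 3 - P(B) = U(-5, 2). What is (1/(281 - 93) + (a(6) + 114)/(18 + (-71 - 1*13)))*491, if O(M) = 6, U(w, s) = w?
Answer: -3225379/2068 ≈ -1559.7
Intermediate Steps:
P(B) = 8 (P(B) = 3 - 1*(-5) = 3 + 5 = 8)
a(N) = 48 + 8*N (a(N) = 8*(6 + N) = 48 + 8*N)
(1/(281 - 93) + (a(6) + 114)/(18 + (-71 - 1*13)))*491 = (1/(281 - 93) + ((48 + 8*6) + 114)/(18 + (-71 - 1*13)))*491 = (1/188 + ((48 + 48) + 114)/(18 + (-71 - 13)))*491 = (1/188 + (96 + 114)/(18 - 84))*491 = (1/188 + 210/(-66))*491 = (1/188 + 210*(-1/66))*491 = (1/188 - 35/11)*491 = -6569/2068*491 = -3225379/2068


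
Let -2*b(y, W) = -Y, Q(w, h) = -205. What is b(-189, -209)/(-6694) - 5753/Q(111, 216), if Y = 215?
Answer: 76977089/2744540 ≈ 28.047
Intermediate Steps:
b(y, W) = 215/2 (b(y, W) = -(-1)*215/2 = -1/2*(-215) = 215/2)
b(-189, -209)/(-6694) - 5753/Q(111, 216) = (215/2)/(-6694) - 5753/(-205) = (215/2)*(-1/6694) - 5753*(-1/205) = -215/13388 + 5753/205 = 76977089/2744540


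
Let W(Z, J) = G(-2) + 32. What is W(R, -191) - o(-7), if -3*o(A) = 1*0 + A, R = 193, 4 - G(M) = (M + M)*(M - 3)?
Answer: 41/3 ≈ 13.667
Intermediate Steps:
G(M) = 4 - 2*M*(-3 + M) (G(M) = 4 - (M + M)*(M - 3) = 4 - 2*M*(-3 + M))
o(A) = -A/3 (o(A) = -(1*0 + A)/3 = -(0 + A)/3 = -A/3)
W(Z, J) = 16 (W(Z, J) = (4 - 2*(-2)² + 6*(-2)) + 32 = (4 - 2*4 - 12) + 32 = (4 - 8 - 12) + 32 = -16 + 32 = 16)
W(R, -191) - o(-7) = 16 - (-1)*(-7)/3 = 16 - 1*7/3 = 16 - 7/3 = 41/3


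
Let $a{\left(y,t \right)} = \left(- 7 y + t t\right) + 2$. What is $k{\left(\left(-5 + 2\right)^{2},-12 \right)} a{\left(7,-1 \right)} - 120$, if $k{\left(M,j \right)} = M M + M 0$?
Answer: $-3846$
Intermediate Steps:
$a{\left(y,t \right)} = 2 + t^{2} - 7 y$ ($a{\left(y,t \right)} = \left(- 7 y + t^{2}\right) + 2 = \left(t^{2} - 7 y\right) + 2 = 2 + t^{2} - 7 y$)
$k{\left(M,j \right)} = M^{2}$ ($k{\left(M,j \right)} = M^{2} + 0 = M^{2}$)
$k{\left(\left(-5 + 2\right)^{2},-12 \right)} a{\left(7,-1 \right)} - 120 = \left(\left(-5 + 2\right)^{2}\right)^{2} \left(2 + \left(-1\right)^{2} - 49\right) - 120 = \left(\left(-3\right)^{2}\right)^{2} \left(2 + 1 - 49\right) - 120 = 9^{2} \left(-46\right) - 120 = 81 \left(-46\right) - 120 = -3726 - 120 = -3846$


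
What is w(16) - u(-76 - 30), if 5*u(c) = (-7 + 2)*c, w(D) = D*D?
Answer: 150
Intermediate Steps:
w(D) = D**2
u(c) = -c (u(c) = ((-7 + 2)*c)/5 = (-5*c)/5 = -c)
w(16) - u(-76 - 30) = 16**2 - (-1)*(-76 - 30) = 256 - (-1)*(-106) = 256 - 1*106 = 256 - 106 = 150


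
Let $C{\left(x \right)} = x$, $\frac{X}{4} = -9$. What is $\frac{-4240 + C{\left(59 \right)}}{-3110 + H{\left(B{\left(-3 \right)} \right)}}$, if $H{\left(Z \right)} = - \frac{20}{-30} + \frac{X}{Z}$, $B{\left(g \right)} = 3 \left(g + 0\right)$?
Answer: $\frac{12543}{9316} \approx 1.3464$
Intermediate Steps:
$X = -36$ ($X = 4 \left(-9\right) = -36$)
$B{\left(g \right)} = 3 g$
$H{\left(Z \right)} = \frac{2}{3} - \frac{36}{Z}$ ($H{\left(Z \right)} = - \frac{20}{-30} - \frac{36}{Z} = \left(-20\right) \left(- \frac{1}{30}\right) - \frac{36}{Z} = \frac{2}{3} - \frac{36}{Z}$)
$\frac{-4240 + C{\left(59 \right)}}{-3110 + H{\left(B{\left(-3 \right)} \right)}} = \frac{-4240 + 59}{-3110 - \left(- \frac{2}{3} + \frac{36}{3 \left(-3\right)}\right)} = - \frac{4181}{-3110 - \left(- \frac{2}{3} + \frac{36}{-9}\right)} = - \frac{4181}{-3110 + \left(\frac{2}{3} - -4\right)} = - \frac{4181}{-3110 + \left(\frac{2}{3} + 4\right)} = - \frac{4181}{-3110 + \frac{14}{3}} = - \frac{4181}{- \frac{9316}{3}} = \left(-4181\right) \left(- \frac{3}{9316}\right) = \frac{12543}{9316}$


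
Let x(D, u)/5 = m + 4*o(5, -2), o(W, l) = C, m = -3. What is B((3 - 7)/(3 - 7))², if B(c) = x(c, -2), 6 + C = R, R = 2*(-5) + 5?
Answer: 55225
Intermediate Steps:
R = -5 (R = -10 + 5 = -5)
C = -11 (C = -6 - 5 = -11)
o(W, l) = -11
x(D, u) = -235 (x(D, u) = 5*(-3 + 4*(-11)) = 5*(-3 - 44) = 5*(-47) = -235)
B(c) = -235
B((3 - 7)/(3 - 7))² = (-235)² = 55225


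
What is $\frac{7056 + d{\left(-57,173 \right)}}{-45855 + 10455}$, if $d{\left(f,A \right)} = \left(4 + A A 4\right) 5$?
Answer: $- \frac{75707}{4425} \approx -17.109$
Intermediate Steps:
$d{\left(f,A \right)} = 20 + 20 A^{2}$ ($d{\left(f,A \right)} = \left(4 + A^{2} \cdot 4\right) 5 = \left(4 + 4 A^{2}\right) 5 = 20 + 20 A^{2}$)
$\frac{7056 + d{\left(-57,173 \right)}}{-45855 + 10455} = \frac{7056 + \left(20 + 20 \cdot 173^{2}\right)}{-45855 + 10455} = \frac{7056 + \left(20 + 20 \cdot 29929\right)}{-35400} = \left(7056 + \left(20 + 598580\right)\right) \left(- \frac{1}{35400}\right) = \left(7056 + 598600\right) \left(- \frac{1}{35400}\right) = 605656 \left(- \frac{1}{35400}\right) = - \frac{75707}{4425}$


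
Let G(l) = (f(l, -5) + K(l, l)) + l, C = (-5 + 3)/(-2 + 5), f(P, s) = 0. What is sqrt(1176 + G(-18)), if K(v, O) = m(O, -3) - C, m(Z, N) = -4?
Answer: 2*sqrt(2598)/3 ≈ 33.980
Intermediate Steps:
C = -2/3 ≈ -0.66667
K(v, O) = -10/3 (K(v, O) = -4 - 1*(-2/3) = -4 + 2/3 = -10/3)
G(l) = -10/3 + l (G(l) = (0 - 10/3) + l = -10/3 + l)
sqrt(1176 + G(-18)) = sqrt(1176 + (-10/3 - 18)) = sqrt(1176 - 64/3) = sqrt(3464/3) = 2*sqrt(2598)/3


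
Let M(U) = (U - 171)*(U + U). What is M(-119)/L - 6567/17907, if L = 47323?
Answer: 308390333/282470987 ≈ 1.0918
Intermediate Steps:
M(U) = 2*U*(-171 + U) (M(U) = (-171 + U)*(2*U) = 2*U*(-171 + U))
M(-119)/L - 6567/17907 = (2*(-119)*(-171 - 119))/47323 - 6567/17907 = (2*(-119)*(-290))*(1/47323) - 6567*1/17907 = 69020*(1/47323) - 2189/5969 = 69020/47323 - 2189/5969 = 308390333/282470987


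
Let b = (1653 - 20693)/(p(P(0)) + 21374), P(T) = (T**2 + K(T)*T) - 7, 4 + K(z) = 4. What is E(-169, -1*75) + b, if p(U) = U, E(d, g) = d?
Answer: -3630063/21367 ≈ -169.89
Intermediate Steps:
K(z) = 0 (K(z) = -4 + 4 = 0)
P(T) = -7 + T**2 (P(T) = (T**2 + 0*T) - 7 = (T**2 + 0) - 7 = T**2 - 7 = -7 + T**2)
b = -19040/21367 (b = (1653 - 20693)/((-7 + 0**2) + 21374) = -19040/((-7 + 0) + 21374) = -19040/(-7 + 21374) = -19040/21367 ≈ -0.89109)
E(-169, -1*75) + b = -169 - 19040/21367 = -3630063/21367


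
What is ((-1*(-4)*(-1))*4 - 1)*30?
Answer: -510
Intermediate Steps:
((-1*(-4)*(-1))*4 - 1)*30 = ((4*(-1))*4 - 1)*30 = (-4*4 - 1)*30 = (-16 - 1)*30 = -17*30 = -510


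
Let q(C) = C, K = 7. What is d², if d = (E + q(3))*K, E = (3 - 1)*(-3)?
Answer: 441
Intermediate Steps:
E = -6 (E = 2*(-3) = -6)
d = -21 (d = (-6 + 3)*7 = -3*7 = -21)
d² = (-21)² = 441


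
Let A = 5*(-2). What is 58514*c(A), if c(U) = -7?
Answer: -409598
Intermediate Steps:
A = -10
58514*c(A) = 58514*(-7) = -409598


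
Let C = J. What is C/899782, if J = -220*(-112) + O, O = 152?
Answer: 12396/449891 ≈ 0.027553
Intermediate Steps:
J = 24792 (J = -220*(-112) + 152 = 24640 + 152 = 24792)
C = 24792
C/899782 = 24792/899782 = 24792*(1/899782) = 12396/449891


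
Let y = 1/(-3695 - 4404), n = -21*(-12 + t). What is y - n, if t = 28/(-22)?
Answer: -24831545/89089 ≈ -278.73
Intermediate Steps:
t = -14/11 (t = 28*(-1/22) = -14/11 ≈ -1.2727)
n = 3066/11 (n = -21*(-12 - 14/11) = -21*(-146/11) = 3066/11 ≈ 278.73)
y = -1/8099 (y = 1/(-8099) = -1/8099 ≈ -0.00012347)
y - n = -1/8099 - 1*3066/11 = -1/8099 - 3066/11 = -24831545/89089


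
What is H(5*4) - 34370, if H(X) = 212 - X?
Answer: -34178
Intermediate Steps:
H(5*4) - 34370 = (212 - 5*4) - 34370 = (212 - 1*20) - 34370 = (212 - 20) - 34370 = 192 - 34370 = -34178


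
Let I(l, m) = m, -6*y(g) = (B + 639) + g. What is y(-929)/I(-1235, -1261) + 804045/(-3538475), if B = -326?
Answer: -826310507/2677210185 ≈ -0.30865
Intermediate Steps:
y(g) = -313/6 - g/6 (y(g) = -((-326 + 639) + g)/6 = -(313 + g)/6 = -313/6 - g/6)
y(-929)/I(-1235, -1261) + 804045/(-3538475) = (-313/6 - ⅙*(-929))/(-1261) + 804045/(-3538475) = (-313/6 + 929/6)*(-1/1261) + 804045*(-1/3538475) = (308/3)*(-1/1261) - 160809/707695 = -308/3783 - 160809/707695 = -826310507/2677210185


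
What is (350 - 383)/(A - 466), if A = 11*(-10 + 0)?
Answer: 11/192 ≈ 0.057292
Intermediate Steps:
A = -110 (A = 11*(-10) = -110)
(350 - 383)/(A - 466) = (350 - 383)/(-110 - 466) = -33/(-576) = -33*(-1/576) = 11/192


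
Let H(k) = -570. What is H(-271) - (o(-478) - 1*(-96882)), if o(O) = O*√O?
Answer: -97452 + 478*I*√478 ≈ -97452.0 + 10451.0*I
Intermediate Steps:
o(O) = O^(3/2)
H(-271) - (o(-478) - 1*(-96882)) = -570 - ((-478)^(3/2) - 1*(-96882)) = -570 - (-478*I*√478 + 96882) = -570 - (96882 - 478*I*√478) = -570 + (-96882 + 478*I*√478) = -97452 + 478*I*√478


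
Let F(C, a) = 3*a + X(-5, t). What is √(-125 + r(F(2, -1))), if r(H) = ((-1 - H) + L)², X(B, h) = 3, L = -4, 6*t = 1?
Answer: 10*I ≈ 10.0*I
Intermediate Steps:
t = ⅙ (t = (⅙)*1 = ⅙ ≈ 0.16667)
F(C, a) = 3 + 3*a (F(C, a) = 3*a + 3 = 3 + 3*a)
r(H) = (-5 - H)² (r(H) = ((-1 - H) - 4)² = (-5 - H)²)
√(-125 + r(F(2, -1))) = √(-125 + (5 + (3 + 3*(-1)))²) = √(-125 + (5 + (3 - 3))²) = √(-125 + (5 + 0)²) = √(-125 + 5²) = √(-125 + 25) = √(-100) = 10*I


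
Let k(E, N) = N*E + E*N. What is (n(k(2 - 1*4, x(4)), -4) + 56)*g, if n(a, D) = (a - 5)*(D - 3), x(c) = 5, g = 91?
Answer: 21021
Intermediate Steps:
k(E, N) = 2*E*N (k(E, N) = E*N + E*N = 2*E*N)
n(a, D) = (-5 + a)*(-3 + D)
(n(k(2 - 1*4, x(4)), -4) + 56)*g = ((15 - 5*(-4) - 6*(2 - 1*4)*5 - 8*(2 - 1*4)*5) + 56)*91 = ((15 + 20 - 6*(2 - 4)*5 - 8*(2 - 4)*5) + 56)*91 = ((15 + 20 - 6*(-2)*5 - 8*(-2)*5) + 56)*91 = ((15 + 20 - 3*(-20) - 4*(-20)) + 56)*91 = ((15 + 20 + 60 + 80) + 56)*91 = (175 + 56)*91 = 231*91 = 21021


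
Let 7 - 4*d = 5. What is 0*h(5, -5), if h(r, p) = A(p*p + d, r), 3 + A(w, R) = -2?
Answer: 0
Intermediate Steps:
d = 1/2 (d = 7/4 - 1/4*5 = 7/4 - 5/4 = 1/2 ≈ 0.50000)
A(w, R) = -5 (A(w, R) = -3 - 2 = -5)
h(r, p) = -5
0*h(5, -5) = 0*(-5) = 0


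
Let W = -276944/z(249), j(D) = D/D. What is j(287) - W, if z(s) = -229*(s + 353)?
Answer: -69543/68929 ≈ -1.0089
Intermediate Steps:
j(D) = 1
z(s) = -80837 - 229*s (z(s) = -229*(353 + s) = -80837 - 229*s)
W = 138472/68929 (W = -276944/(-80837 - 229*249) = -276944/(-80837 - 57021) = -276944/(-137858) = -276944*(-1/137858) = 138472/68929 ≈ 2.0089)
j(287) - W = 1 - 1*138472/68929 = 1 - 138472/68929 = -69543/68929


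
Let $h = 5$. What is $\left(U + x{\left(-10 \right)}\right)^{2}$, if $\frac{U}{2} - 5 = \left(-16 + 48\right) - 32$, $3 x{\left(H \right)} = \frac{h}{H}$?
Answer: $\frac{3481}{36} \approx 96.694$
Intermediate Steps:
$x{\left(H \right)} = \frac{5}{3 H}$ ($x{\left(H \right)} = \frac{5 \frac{1}{H}}{3} = \frac{5}{3 H}$)
$U = 10$ ($U = 10 + 2 \left(\left(-16 + 48\right) - 32\right) = 10 + 2 \left(32 - 32\right) = 10 + 2 \cdot 0 = 10 + 0 = 10$)
$\left(U + x{\left(-10 \right)}\right)^{2} = \left(10 + \frac{5}{3 \left(-10\right)}\right)^{2} = \left(10 + \frac{5}{3} \left(- \frac{1}{10}\right)\right)^{2} = \left(10 - \frac{1}{6}\right)^{2} = \left(\frac{59}{6}\right)^{2} = \frac{3481}{36}$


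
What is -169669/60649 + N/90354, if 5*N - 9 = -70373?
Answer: -40459435183/13699699365 ≈ -2.9533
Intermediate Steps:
N = -70364/5 (N = 9/5 + (⅕)*(-70373) = 9/5 - 70373/5 = -70364/5 ≈ -14073.)
-169669/60649 + N/90354 = -169669/60649 - 70364/5/90354 = -169669*1/60649 - 70364/5*1/90354 = -169669/60649 - 35182/225885 = -40459435183/13699699365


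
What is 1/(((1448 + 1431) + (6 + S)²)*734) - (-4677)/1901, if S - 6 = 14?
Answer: 12204025391/4960412370 ≈ 2.4603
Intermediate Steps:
S = 20 (S = 6 + 14 = 20)
1/(((1448 + 1431) + (6 + S)²)*734) - (-4677)/1901 = 1/(((1448 + 1431) + (6 + 20)²)*734) - (-4677)/1901 = (1/734)/(2879 + 26²) - (-4677)/1901 = (1/734)/(2879 + 676) - 1*(-4677/1901) = (1/734)/3555 + 4677/1901 = (1/3555)*(1/734) + 4677/1901 = 1/2609370 + 4677/1901 = 12204025391/4960412370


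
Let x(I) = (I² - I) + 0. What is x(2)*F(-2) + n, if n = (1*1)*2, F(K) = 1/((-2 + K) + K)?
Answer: 5/3 ≈ 1.6667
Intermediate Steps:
F(K) = 1/(-2 + 2*K)
x(I) = I² - I
n = 2 (n = 1*2 = 2)
x(2)*F(-2) + n = (2*(-1 + 2))*(1/(2*(-1 - 2))) + 2 = (2*1)*((½)/(-3)) + 2 = 2*((½)*(-⅓)) + 2 = 2*(-⅙) + 2 = -⅓ + 2 = 5/3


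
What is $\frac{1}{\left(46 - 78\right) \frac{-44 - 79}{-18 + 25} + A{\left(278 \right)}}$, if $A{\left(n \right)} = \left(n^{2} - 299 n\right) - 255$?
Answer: $- \frac{7}{38715} \approx -0.00018081$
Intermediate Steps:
$A{\left(n \right)} = -255 + n^{2} - 299 n$
$\frac{1}{\left(46 - 78\right) \frac{-44 - 79}{-18 + 25} + A{\left(278 \right)}} = \frac{1}{\left(46 - 78\right) \frac{-44 - 79}{-18 + 25} - \left(83377 - 77284\right)} = \frac{1}{- 32 \left(- \frac{123}{7}\right) - 6093} = \frac{1}{- 32 \left(\left(-123\right) \frac{1}{7}\right) - 6093} = \frac{1}{\left(-32\right) \left(- \frac{123}{7}\right) - 6093} = \frac{1}{\frac{3936}{7} - 6093} = \frac{1}{- \frac{38715}{7}} = - \frac{7}{38715}$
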